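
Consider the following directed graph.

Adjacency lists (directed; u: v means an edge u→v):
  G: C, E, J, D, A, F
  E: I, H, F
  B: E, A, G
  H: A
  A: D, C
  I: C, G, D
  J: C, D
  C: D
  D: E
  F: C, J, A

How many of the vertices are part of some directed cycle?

9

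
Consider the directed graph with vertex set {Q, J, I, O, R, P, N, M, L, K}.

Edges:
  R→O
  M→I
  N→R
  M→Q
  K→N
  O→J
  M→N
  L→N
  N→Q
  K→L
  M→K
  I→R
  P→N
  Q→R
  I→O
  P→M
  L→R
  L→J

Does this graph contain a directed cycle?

No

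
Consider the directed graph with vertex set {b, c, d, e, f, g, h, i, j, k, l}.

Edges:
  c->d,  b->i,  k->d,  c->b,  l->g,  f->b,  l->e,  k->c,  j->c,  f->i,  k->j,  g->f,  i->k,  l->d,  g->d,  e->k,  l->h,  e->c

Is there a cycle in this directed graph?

Yes

DFS with white/gray/black marking, starting from e:
e gray
  k gray
    j gray
      c gray
        d gray
        d black
        b gray
          i gray
            i→k: k is gray → back edge
Back edge found, so a cycle exists: k → j → c → b → i → k.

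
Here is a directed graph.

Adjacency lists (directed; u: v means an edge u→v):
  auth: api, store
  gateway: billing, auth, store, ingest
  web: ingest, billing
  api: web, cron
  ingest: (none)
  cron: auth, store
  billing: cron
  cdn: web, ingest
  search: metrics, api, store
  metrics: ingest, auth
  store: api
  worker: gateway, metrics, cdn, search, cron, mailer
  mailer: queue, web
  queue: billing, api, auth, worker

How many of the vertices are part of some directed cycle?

A vertex is on a directed cycle iff it belongs to a strongly connected component of size ≥ 2 (or has a self-loop).
The vertices on cycles are {api, web, auth, cron, queue, store, mailer, worker, billing} — 9 in total.

9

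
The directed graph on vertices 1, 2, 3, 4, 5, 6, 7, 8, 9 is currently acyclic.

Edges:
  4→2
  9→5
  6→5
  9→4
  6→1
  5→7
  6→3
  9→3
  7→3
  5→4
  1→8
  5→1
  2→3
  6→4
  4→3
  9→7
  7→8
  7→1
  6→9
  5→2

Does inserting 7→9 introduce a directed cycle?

Adding 7→9 creates a cycle iff 9 can already reach 7.
Path from 9: 9 → 7.
So 9 → … → 7 → 9 is a cycle.

Yes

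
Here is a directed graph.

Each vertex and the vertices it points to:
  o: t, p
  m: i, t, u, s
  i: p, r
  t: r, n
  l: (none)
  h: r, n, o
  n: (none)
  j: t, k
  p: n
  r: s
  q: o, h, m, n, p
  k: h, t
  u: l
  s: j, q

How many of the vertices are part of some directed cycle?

10

A vertex is on a directed cycle iff it belongs to a strongly connected component of size ≥ 2 (or has a self-loop).
The vertices on cycles are {h, i, j, k, m, o, q, r, s, t} — 10 in total.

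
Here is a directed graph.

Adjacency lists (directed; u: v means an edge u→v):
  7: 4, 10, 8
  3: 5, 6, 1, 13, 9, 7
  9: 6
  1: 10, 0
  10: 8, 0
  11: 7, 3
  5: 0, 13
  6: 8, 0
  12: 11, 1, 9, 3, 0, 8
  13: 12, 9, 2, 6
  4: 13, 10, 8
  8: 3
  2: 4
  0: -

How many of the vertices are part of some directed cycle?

13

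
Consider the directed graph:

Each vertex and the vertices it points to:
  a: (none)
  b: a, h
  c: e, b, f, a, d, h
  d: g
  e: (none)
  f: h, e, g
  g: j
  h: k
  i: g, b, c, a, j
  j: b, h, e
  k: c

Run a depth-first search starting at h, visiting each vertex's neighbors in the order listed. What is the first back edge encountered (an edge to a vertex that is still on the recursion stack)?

b→h

DFS from h (visiting each vertex's neighbors in the order listed); mark gray on enter, black on exit:
h gray
  k gray
    c gray
      e gray
      e black
      b gray
        a gray
        a black
        b→h: h is gray → back edge
First back edge: b → h.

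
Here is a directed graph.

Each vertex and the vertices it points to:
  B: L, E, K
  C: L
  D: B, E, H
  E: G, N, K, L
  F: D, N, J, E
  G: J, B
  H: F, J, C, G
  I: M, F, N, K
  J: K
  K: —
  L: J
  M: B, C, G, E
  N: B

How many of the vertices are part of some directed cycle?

A vertex is on a directed cycle iff it belongs to a strongly connected component of size ≥ 2 (or has a self-loop).
The vertices on cycles are {B, D, E, F, G, H, N} — 7 in total.

7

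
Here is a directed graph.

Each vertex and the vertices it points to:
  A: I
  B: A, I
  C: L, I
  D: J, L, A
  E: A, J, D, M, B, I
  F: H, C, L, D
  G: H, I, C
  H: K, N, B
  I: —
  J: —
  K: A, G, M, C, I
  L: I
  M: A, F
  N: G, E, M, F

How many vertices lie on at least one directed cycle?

7

A vertex is on a directed cycle iff it belongs to a strongly connected component of size ≥ 2 (or has a self-loop).
The vertices on cycles are {E, F, G, H, K, M, N} — 7 in total.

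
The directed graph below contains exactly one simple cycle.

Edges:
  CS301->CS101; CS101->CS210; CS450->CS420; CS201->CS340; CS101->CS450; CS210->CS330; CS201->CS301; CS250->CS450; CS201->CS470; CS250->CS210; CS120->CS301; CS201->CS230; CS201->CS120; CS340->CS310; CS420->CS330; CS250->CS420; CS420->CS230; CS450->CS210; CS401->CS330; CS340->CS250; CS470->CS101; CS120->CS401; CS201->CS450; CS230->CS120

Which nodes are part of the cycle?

CS101, CS120, CS230, CS301, CS420, CS450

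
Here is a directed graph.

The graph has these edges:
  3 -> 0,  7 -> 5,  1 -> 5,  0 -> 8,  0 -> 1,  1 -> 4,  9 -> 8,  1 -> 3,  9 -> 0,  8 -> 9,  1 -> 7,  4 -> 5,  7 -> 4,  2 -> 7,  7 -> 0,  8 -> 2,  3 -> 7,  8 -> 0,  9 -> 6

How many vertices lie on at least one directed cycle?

A vertex is on a directed cycle iff it belongs to a strongly connected component of size ≥ 2 (or has a self-loop).
The vertices on cycles are {0, 1, 2, 3, 7, 8, 9} — 7 in total.

7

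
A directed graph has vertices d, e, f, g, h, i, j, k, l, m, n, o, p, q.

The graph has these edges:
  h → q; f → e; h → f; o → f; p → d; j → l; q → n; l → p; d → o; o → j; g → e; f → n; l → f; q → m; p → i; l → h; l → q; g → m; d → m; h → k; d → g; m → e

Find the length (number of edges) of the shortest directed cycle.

For each vertex v, BFS finds the shortest path from v back to v.
The shortest such closed walk is l → p → d → o → j → l, length 5.

5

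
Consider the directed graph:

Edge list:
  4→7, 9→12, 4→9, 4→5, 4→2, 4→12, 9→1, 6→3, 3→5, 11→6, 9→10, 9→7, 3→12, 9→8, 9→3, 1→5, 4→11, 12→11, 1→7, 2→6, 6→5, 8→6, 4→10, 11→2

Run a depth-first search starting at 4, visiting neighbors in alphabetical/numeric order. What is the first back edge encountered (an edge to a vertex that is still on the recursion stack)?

11->2

DFS from 4 (visiting neighbors in alphabetical/numeric order); mark gray on enter, black on exit:
4 gray
  2 gray
    6 gray
      3 gray
        5 gray
        5 black
        12 gray
          11 gray
            11→2: 2 is gray → back edge
First back edge: 11 → 2.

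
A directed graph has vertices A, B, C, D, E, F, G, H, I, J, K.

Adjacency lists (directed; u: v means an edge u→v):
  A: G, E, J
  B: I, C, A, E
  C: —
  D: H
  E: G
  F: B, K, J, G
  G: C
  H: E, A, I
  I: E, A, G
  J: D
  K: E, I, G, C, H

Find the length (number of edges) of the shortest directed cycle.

4

For each vertex v, BFS finds the shortest path from v back to v.
The shortest such closed walk is J → D → H → A → J, length 4.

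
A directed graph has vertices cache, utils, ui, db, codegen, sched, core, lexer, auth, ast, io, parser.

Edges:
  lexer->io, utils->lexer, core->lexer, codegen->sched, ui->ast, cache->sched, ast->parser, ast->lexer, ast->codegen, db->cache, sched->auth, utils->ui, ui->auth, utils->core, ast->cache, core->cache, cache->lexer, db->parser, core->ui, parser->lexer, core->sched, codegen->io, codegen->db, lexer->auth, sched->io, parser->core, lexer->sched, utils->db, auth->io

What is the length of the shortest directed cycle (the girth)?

For each vertex v, BFS finds the shortest path from v back to v.
The shortest such closed walk is ui → ast → parser → core → ui, length 4.

4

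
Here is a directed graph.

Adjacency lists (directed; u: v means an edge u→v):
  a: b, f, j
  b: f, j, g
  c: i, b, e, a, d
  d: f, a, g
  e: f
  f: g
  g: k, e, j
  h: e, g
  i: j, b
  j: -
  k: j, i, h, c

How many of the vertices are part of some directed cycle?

A vertex is on a directed cycle iff it belongs to a strongly connected component of size ≥ 2 (or has a self-loop).
The vertices on cycles are {a, b, c, d, e, f, g, h, i, k} — 10 in total.

10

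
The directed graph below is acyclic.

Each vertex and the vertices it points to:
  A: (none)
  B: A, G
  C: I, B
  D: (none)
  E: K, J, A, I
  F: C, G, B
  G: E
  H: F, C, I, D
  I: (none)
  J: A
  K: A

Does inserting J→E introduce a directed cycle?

Yes

Adding J→E creates a cycle iff E can already reach J.
Path from E: E → J.
So E → … → J → E is a cycle.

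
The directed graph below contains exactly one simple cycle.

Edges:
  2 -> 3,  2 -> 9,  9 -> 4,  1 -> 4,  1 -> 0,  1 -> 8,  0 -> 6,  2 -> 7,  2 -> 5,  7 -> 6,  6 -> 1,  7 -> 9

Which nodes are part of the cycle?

DFS with gray/black marking from 6:
6 gray
  1 gray
    8 gray
    8 black
    0 gray
      0→6: 6 is gray → back edge
Back edge closes the cycle 6 → 1 → 0 → 6; its vertices are {0, 1, 6}.

0, 1, 6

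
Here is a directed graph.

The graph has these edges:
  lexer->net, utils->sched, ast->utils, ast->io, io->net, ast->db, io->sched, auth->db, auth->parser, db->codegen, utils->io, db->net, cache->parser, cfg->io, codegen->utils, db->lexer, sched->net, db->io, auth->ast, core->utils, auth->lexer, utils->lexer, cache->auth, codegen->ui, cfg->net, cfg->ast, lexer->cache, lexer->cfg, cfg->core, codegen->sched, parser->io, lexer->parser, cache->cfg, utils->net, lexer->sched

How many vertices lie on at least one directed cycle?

A vertex is on a directed cycle iff it belongs to a strongly connected component of size ≥ 2 (or has a self-loop).
The vertices on cycles are {db, ast, cfg, auth, core, cache, lexer, utils, codegen} — 9 in total.

9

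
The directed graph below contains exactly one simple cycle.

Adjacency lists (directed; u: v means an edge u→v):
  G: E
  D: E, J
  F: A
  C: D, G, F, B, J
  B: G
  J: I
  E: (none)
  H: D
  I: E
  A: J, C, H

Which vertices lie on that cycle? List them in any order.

A, C, F

DFS with gray/black marking from A:
A gray
  J gray
    I gray
      E gray
      E black
    I black
  J black
  C gray
    D gray
      D→E: E black — skip
      D→J: J black — skip
    D black
    G gray
      G→E: E black — skip
    G black
    F gray
      F→A: A is gray → back edge
Back edge closes the cycle A → C → F → A; its vertices are {A, C, F}.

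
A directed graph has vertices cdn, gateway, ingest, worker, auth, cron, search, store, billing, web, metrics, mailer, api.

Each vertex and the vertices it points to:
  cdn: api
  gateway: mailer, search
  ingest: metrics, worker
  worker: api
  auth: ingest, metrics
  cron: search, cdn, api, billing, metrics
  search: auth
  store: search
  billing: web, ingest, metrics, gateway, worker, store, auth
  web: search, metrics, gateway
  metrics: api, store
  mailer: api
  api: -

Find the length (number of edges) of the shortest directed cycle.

For each vertex v, BFS finds the shortest path from v back to v.
The shortest such closed walk is metrics → store → search → auth → metrics, length 4.

4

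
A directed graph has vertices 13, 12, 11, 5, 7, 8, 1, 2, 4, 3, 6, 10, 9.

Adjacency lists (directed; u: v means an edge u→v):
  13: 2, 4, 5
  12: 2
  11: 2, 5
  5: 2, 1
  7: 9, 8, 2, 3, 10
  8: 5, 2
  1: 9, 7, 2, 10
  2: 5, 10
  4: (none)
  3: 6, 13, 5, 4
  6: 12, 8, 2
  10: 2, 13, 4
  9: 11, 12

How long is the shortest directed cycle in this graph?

2

For each vertex v, BFS finds the shortest path from v back to v.
The shortest such closed walk is 10 → 2 → 10, length 2.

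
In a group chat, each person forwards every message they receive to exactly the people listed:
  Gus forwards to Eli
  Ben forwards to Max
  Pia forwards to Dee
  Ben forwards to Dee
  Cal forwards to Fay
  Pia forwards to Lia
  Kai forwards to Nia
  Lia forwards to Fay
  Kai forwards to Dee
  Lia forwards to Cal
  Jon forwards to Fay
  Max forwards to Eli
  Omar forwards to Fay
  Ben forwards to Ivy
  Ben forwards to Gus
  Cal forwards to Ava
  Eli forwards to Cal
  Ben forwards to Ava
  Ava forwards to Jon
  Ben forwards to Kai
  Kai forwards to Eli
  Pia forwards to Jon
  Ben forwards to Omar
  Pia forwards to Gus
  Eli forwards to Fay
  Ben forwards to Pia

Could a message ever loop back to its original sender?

No

DFS with white/gray/black marking, starting from Ivy:
Ivy gray
Ivy black
Kai gray
  Nia gray
  Nia black
  Eli gray
    Fay gray
    Fay black
    Cal gray
      Ava gray
        Jon gray
          Jon→Fay: Fay black — skip
        Jon black
      Ava black
      Cal→Fay: Fay black — skip
    Cal black
  Eli black
  Dee gray
  Dee black
Kai black
Max gray
  Max→Eli: Eli black — skip
Max black
Gus gray
  Gus→Eli: Eli black — skip
Gus black
Pia gray
  Pia→Jon: Jon black — skip
  Pia→Gus: Gus black — skip
  Lia gray
    Lia→Cal: Cal black — skip
    Lia→Fay: Fay black — skip
  Lia black
  Pia→Dee: Dee black — skip
Pia black
Ben gray
  Ben→Pia: Pia black — skip
  Ben→Ava: Ava black — skip
  Ben→Gus: Gus black — skip
  Ben→Max: Max black — skip
  Omar gray
    Omar→Fay: Fay black — skip
  Omar black
  Ben→Ivy: Ivy black — skip
  Ben→Kai: Kai black — skip
  Ben→Dee: Dee black — skip
Ben black
Every edge goes to a white or black vertex — no back edge, so the graph is acyclic.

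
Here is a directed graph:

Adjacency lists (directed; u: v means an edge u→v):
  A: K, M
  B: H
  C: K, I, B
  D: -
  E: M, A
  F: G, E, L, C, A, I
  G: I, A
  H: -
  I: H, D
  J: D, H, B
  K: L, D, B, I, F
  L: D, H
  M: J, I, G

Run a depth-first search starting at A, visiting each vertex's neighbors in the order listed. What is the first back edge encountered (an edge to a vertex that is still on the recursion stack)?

DFS from A (visiting each vertex's neighbors in the order listed); mark gray on enter, black on exit:
A gray
  K gray
    L gray
      D gray
      D black
      H gray
      H black
    L black
    K→D: D black — skip
    B gray
      B→H: H black — skip
    B black
    I gray
      I→H: H black — skip
      I→D: D black — skip
    I black
    F gray
      G gray
        G→I: I black — skip
        G→A: A is gray → back edge
First back edge: G → A.

G→A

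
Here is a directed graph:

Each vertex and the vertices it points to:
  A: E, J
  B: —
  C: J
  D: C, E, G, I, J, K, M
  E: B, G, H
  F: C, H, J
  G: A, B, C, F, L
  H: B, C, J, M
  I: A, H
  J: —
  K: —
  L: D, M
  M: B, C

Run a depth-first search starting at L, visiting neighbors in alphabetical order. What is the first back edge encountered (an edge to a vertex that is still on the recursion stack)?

DFS from L (visiting neighbors in alphabetical order); mark gray on enter, black on exit:
L gray
  D gray
    C gray
      J gray
      J black
    C black
    E gray
      B gray
      B black
      G gray
        A gray
          A→E: E is gray → back edge
First back edge: A → E.

A->E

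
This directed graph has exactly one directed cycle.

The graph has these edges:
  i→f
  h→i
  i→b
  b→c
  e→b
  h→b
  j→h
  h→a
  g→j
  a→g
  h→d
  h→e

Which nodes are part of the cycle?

DFS with gray/black marking from h:
h gray
  b gray
    c gray
    c black
  b black
  e gray
    e→b: b black — skip
  e black
  a gray
    g gray
      j gray
        j→h: h is gray → back edge
Back edge closes the cycle h → a → g → j → h; its vertices are {a, g, h, j}.

a, g, h, j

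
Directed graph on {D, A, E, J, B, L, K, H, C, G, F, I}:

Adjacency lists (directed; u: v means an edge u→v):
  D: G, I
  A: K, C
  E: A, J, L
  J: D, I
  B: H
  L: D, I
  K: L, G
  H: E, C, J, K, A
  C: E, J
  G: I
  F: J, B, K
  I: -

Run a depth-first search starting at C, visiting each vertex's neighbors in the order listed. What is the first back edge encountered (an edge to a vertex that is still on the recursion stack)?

DFS from C (visiting each vertex's neighbors in the order listed); mark gray on enter, black on exit:
C gray
  E gray
    A gray
      K gray
        L gray
          D gray
            G gray
              I gray
              I black
            G black
            D→I: I black — skip
          D black
          L→I: I black — skip
        L black
        K→G: G black — skip
      K black
      A→C: C is gray → back edge
First back edge: A → C.

A→C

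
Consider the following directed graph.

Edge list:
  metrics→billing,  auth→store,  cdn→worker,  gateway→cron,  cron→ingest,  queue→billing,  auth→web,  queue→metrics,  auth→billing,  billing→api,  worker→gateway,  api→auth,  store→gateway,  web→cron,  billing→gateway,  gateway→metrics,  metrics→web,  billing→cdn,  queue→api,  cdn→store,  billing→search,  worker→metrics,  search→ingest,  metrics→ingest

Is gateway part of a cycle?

gateway is on a cycle iff gateway can reach itself via ≥1 edge.
gateway → metrics → billing → gateway — yes.

Yes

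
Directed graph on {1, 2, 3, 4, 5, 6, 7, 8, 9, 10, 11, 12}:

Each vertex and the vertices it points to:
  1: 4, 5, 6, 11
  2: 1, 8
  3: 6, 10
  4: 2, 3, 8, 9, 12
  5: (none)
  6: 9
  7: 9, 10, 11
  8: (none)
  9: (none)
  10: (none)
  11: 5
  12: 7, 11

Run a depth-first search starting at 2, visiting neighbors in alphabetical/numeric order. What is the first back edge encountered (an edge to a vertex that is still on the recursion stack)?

4->2

DFS from 2 (visiting neighbors in alphabetical/numeric order); mark gray on enter, black on exit:
2 gray
  1 gray
    4 gray
      4→2: 2 is gray → back edge
First back edge: 4 → 2.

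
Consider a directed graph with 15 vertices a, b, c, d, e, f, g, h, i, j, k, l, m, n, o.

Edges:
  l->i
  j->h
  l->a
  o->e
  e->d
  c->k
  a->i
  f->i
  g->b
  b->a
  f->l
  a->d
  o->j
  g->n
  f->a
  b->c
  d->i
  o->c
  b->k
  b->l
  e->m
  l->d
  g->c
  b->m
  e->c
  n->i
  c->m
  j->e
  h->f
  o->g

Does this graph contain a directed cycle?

DFS with white/gray/black marking, starting from l:
l gray
  i gray
  i black
  a gray
    a→i: i black — skip
    d gray
      d→i: i black — skip
    d black
  a black
  l→d: d black — skip
l black
b gray
  c gray
    k gray
    k black
    m gray
    m black
  c black
  b→k: k black — skip
  b→m: m black — skip
  b→a: a black — skip
  b→l: l black — skip
b black
e gray
  e→m: m black — skip
  e→c: c black — skip
  e→d: d black — skip
e black
f gray
  f→i: i black — skip
  f→l: l black — skip
  f→a: a black — skip
f black
g gray
  n gray
    n→i: i black — skip
  n black
  g→c: c black — skip
  g→b: b black — skip
g black
h gray
  h→f: f black — skip
h black
j gray
  j→e: e black — skip
  j→h: h black — skip
j black
o gray
  o→e: e black — skip
  o→j: j black — skip
  o→c: c black — skip
  o→g: g black — skip
o black
Every edge goes to a white or black vertex — no back edge, so the graph is acyclic.

No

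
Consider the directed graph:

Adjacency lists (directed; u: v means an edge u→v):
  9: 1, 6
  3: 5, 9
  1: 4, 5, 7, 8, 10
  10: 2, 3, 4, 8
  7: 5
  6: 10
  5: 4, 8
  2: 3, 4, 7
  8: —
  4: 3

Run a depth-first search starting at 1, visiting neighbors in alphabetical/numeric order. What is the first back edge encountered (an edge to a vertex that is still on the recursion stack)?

DFS from 1 (visiting neighbors in alphabetical/numeric order); mark gray on enter, black on exit:
1 gray
  4 gray
    3 gray
      5 gray
        5→4: 4 is gray → back edge
First back edge: 5 → 4.

5→4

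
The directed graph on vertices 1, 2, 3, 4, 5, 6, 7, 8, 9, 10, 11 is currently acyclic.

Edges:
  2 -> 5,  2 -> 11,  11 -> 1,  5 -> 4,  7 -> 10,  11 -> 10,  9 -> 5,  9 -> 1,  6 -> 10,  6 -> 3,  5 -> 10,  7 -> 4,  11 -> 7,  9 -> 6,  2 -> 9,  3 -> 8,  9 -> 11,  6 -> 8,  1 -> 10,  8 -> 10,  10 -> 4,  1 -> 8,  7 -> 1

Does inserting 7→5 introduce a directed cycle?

No

Adding 7→5 creates a cycle iff 5 can already reach 7.
Explore from 5: no path reaches 7. The graph stays acyclic.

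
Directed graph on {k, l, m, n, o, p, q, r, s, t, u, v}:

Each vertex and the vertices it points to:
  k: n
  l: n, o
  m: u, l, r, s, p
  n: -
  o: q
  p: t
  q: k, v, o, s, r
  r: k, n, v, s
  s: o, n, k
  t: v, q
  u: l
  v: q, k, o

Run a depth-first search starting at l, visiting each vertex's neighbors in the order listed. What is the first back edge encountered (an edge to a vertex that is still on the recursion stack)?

DFS from l (visiting each vertex's neighbors in the order listed); mark gray on enter, black on exit:
l gray
  n gray
  n black
  o gray
    q gray
      k gray
        k→n: n black — skip
      k black
      v gray
        v→q: q is gray → back edge
First back edge: v → q.

v->q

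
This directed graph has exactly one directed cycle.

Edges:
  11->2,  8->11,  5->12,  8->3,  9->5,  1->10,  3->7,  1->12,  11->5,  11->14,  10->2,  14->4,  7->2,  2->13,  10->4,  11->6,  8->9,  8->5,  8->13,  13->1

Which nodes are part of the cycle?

1, 2, 10, 13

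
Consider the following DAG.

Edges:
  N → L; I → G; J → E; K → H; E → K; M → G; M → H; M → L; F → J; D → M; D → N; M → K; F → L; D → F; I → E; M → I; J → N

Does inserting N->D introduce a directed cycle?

Adding N→D creates a cycle iff D can already reach N.
Path from D: D → N.
So D → … → N → D is a cycle.

Yes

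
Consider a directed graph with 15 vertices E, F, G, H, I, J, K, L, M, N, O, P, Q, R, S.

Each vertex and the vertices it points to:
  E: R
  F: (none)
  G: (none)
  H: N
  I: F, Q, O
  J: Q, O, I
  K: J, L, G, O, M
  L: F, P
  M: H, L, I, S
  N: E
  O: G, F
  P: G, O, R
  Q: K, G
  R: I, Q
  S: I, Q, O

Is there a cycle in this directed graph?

Yes

DFS with white/gray/black marking, starting from O:
O gray
  G gray
  G black
  F gray
  F black
O black
E gray
  R gray
    I gray
      I→F: F black — skip
      Q gray
        K gray
          J gray
            J→Q: Q is gray → back edge
Back edge found, so a cycle exists: Q → K → J → Q.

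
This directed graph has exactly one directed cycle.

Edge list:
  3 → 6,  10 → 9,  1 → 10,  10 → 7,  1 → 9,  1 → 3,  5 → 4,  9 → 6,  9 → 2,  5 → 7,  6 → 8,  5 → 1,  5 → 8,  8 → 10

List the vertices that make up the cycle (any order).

DFS with gray/black marking from 9:
9 gray
  2 gray
  2 black
  6 gray
    8 gray
      10 gray
        7 gray
        7 black
        10→9: 9 is gray → back edge
Back edge closes the cycle 9 → 6 → 8 → 10 → 9; its vertices are {6, 8, 9, 10}.

6, 8, 9, 10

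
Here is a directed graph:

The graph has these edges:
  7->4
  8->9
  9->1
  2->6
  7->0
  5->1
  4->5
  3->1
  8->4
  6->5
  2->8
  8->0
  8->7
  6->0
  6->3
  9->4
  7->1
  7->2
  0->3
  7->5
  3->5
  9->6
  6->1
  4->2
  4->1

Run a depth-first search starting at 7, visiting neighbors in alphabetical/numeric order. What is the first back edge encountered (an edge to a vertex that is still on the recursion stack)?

DFS from 7 (visiting neighbors in alphabetical/numeric order); mark gray on enter, black on exit:
7 gray
  0 gray
    3 gray
      1 gray
      1 black
      5 gray
        5→1: 1 black — skip
      5 black
    3 black
  0 black
  7→1: 1 black — skip
  2 gray
    6 gray
      6→0: 0 black — skip
      6→1: 1 black — skip
      6→3: 3 black — skip
      6→5: 5 black — skip
    6 black
    8 gray
      8→0: 0 black — skip
      4 gray
        4→1: 1 black — skip
        4→2: 2 is gray → back edge
First back edge: 4 → 2.

4->2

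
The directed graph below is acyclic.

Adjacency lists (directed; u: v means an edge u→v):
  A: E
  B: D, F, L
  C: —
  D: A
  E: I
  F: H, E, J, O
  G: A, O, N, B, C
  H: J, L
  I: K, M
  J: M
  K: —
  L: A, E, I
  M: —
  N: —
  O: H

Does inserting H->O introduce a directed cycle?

Adding H→O creates a cycle iff O can already reach H.
Path from O: O → H.
So O → … → H → O is a cycle.

Yes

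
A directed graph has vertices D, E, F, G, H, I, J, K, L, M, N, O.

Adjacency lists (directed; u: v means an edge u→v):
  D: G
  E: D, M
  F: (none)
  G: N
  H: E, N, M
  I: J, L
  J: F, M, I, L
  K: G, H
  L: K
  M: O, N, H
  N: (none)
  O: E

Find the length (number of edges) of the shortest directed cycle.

2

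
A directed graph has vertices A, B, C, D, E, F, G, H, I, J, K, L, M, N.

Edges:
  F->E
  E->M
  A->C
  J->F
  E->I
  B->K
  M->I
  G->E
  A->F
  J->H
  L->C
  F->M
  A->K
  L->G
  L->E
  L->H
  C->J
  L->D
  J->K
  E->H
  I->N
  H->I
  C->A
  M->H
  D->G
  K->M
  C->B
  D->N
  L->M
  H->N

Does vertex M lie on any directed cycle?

No

M lies on a cycle iff there is a path from M back to itself.
Exploring from M, it never reaches itself; equivalently, its strongly connected component is a singleton.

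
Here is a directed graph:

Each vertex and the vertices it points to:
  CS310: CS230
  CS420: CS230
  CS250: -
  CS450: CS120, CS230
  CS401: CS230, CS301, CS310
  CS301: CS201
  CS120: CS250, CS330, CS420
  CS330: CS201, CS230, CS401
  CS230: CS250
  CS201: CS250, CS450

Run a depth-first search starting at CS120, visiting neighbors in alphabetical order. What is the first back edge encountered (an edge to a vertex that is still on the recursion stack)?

DFS from CS120 (visiting neighbors in alphabetical order); mark gray on enter, black on exit:
CS120 gray
  CS250 gray
  CS250 black
  CS330 gray
    CS201 gray
      CS201→CS250: CS250 black — skip
      CS450 gray
        CS450→CS120: CS120 is gray → back edge
First back edge: CS450 → CS120.

CS450→CS120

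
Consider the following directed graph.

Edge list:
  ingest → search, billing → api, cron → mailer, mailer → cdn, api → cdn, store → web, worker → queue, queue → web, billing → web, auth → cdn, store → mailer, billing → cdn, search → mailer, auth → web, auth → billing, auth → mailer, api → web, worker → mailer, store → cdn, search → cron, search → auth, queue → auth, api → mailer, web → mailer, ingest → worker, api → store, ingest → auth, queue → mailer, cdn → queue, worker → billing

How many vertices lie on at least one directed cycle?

8

A vertex is on a directed cycle iff it belongs to a strongly connected component of size ≥ 2 (or has a self-loop).
The vertices on cycles are {api, cdn, web, auth, queue, store, mailer, billing} — 8 in total.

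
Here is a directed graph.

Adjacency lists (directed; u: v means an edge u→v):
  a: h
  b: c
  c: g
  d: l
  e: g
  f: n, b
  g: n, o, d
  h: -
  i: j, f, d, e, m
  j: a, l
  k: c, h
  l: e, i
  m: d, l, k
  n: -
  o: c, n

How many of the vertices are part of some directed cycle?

12

A vertex is on a directed cycle iff it belongs to a strongly connected component of size ≥ 2 (or has a self-loop).
The vertices on cycles are {b, c, d, e, f, g, i, j, k, l, m, o} — 12 in total.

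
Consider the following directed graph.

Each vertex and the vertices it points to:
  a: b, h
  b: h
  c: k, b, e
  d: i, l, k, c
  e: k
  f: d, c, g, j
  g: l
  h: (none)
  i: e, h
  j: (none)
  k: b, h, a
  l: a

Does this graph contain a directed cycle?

DFS with white/gray/black marking, starting from b:
b gray
  h gray
  h black
b black
a gray
  a→b: b black — skip
  a→h: h black — skip
a black
c gray
  k gray
    k→b: b black — skip
    k→h: h black — skip
    k→a: a black — skip
  k black
  c→b: b black — skip
  e gray
    e→k: k black — skip
  e black
c black
d gray
  i gray
    i→e: e black — skip
    i→h: h black — skip
  i black
  l gray
    l→a: a black — skip
  l black
  d→k: k black — skip
  d→c: c black — skip
d black
f gray
  f→d: d black — skip
  f→c: c black — skip
  g gray
    g→l: l black — skip
  g black
  j gray
  j black
f black
Every edge goes to a white or black vertex — no back edge, so the graph is acyclic.

No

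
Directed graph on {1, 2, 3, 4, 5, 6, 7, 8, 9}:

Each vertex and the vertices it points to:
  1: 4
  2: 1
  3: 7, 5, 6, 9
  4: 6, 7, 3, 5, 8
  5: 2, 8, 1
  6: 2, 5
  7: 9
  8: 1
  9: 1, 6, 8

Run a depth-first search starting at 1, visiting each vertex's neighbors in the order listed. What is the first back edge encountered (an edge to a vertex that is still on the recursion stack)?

2->1

DFS from 1 (visiting each vertex's neighbors in the order listed); mark gray on enter, black on exit:
1 gray
  4 gray
    6 gray
      2 gray
        2→1: 1 is gray → back edge
First back edge: 2 → 1.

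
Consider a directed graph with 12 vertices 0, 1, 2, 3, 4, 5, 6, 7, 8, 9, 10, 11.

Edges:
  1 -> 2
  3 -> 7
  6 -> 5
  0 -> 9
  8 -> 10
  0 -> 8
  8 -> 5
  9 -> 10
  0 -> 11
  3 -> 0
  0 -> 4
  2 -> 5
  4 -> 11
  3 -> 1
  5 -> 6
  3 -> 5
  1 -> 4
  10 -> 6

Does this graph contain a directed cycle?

DFS with white/gray/black marking, starting from 0:
0 gray
  4 gray
    11 gray
    11 black
  4 black
  0→11: 11 black — skip
  8 gray
    10 gray
      6 gray
        5 gray
          5→6: 6 is gray → back edge
Back edge found, so a cycle exists: 6 → 5 → 6.

Yes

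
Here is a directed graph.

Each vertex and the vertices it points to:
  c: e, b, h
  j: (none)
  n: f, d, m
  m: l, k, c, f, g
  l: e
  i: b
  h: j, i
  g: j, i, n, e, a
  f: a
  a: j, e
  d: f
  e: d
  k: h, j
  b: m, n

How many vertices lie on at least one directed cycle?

A vertex is on a directed cycle iff it belongs to a strongly connected component of size ≥ 2 (or has a self-loop).
The vertices on cycles are {a, b, c, d, e, f, g, h, i, k, m, n} — 12 in total.

12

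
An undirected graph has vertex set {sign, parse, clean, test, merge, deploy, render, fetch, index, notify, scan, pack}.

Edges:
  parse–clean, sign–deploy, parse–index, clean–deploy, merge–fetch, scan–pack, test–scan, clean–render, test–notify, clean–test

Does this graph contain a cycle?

No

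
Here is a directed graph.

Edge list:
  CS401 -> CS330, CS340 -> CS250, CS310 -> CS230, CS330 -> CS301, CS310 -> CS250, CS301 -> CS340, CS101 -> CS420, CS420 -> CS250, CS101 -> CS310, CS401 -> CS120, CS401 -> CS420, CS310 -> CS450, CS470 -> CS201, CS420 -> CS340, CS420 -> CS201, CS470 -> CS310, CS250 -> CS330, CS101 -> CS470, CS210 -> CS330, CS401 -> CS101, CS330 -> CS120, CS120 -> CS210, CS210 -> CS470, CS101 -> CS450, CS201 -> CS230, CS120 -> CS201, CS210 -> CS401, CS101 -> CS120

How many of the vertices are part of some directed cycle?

A vertex is on a directed cycle iff it belongs to a strongly connected component of size ≥ 2 (or has a self-loop).
The vertices on cycles are {CS101, CS120, CS210, CS250, CS301, CS310, CS330, CS340, CS401, CS420, CS470} — 11 in total.

11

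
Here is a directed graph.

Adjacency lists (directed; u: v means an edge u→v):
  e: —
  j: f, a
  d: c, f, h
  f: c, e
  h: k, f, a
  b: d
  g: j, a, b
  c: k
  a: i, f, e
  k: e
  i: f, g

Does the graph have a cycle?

Yes

DFS with white/gray/black marking, starting from a:
a gray
  i gray
    f gray
      c gray
        k gray
          e gray
          e black
        k black
      c black
      f→e: e black — skip
    f black
    g gray
      j gray
        j→f: f black — skip
        j→a: a is gray → back edge
Back edge found, so a cycle exists: a → i → g → j → a.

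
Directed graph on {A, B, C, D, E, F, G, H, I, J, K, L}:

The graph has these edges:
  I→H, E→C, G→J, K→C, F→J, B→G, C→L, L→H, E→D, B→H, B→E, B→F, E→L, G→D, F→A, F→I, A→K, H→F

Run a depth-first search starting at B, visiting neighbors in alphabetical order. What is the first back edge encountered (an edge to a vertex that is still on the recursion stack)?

K->C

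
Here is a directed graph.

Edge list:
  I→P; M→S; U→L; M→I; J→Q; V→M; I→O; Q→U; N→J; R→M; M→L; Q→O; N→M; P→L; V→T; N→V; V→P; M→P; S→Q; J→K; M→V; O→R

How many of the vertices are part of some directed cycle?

7

A vertex is on a directed cycle iff it belongs to a strongly connected component of size ≥ 2 (or has a self-loop).
The vertices on cycles are {I, M, O, Q, R, S, V} — 7 in total.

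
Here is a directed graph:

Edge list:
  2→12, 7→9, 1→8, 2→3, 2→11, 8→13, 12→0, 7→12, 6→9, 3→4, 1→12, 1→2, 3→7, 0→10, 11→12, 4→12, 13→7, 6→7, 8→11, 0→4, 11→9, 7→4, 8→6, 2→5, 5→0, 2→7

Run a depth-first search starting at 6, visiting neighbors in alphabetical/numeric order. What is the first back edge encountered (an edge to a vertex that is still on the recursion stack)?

0→4

DFS from 6 (visiting neighbors in alphabetical/numeric order); mark gray on enter, black on exit:
6 gray
  7 gray
    4 gray
      12 gray
        0 gray
          0→4: 4 is gray → back edge
First back edge: 0 → 4.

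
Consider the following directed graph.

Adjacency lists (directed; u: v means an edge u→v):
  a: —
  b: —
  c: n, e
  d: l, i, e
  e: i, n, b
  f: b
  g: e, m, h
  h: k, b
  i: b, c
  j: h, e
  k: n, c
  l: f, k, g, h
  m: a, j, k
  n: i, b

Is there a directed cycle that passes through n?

n is on a cycle iff n can reach itself via ≥1 edge.
n → i → c → n — yes.

Yes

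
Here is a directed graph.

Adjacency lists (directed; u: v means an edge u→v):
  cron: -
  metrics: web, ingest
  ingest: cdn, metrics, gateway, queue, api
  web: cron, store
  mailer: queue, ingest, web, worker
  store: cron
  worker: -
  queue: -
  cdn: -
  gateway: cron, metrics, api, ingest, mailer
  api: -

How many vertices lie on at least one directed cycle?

A vertex is on a directed cycle iff it belongs to a strongly connected component of size ≥ 2 (or has a self-loop).
The vertices on cycles are {ingest, mailer, gateway, metrics} — 4 in total.

4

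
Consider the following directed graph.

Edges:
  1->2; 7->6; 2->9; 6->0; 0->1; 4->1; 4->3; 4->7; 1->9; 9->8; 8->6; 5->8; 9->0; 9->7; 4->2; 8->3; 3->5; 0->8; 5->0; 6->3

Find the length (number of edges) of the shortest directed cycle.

3

For each vertex v, BFS finds the shortest path from v back to v.
The shortest such closed walk is 1 → 9 → 0 → 1, length 3.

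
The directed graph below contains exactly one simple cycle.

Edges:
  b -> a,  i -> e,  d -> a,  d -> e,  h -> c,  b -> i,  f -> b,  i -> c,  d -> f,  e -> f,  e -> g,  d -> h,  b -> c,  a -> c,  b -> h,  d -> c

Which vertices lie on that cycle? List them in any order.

b, e, f, i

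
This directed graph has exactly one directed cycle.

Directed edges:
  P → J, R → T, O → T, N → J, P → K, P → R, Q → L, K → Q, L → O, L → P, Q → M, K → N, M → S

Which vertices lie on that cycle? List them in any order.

K, L, P, Q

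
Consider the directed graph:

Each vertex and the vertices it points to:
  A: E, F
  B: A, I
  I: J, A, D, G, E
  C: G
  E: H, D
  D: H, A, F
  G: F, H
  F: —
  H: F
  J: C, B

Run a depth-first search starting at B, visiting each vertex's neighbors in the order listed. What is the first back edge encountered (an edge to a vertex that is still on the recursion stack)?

D→A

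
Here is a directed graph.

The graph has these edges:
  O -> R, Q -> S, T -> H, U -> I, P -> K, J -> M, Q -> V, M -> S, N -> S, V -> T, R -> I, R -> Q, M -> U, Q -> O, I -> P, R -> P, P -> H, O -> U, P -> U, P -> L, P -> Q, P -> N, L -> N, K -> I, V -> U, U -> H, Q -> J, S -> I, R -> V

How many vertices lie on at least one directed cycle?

13

A vertex is on a directed cycle iff it belongs to a strongly connected component of size ≥ 2 (or has a self-loop).
The vertices on cycles are {I, J, K, L, M, N, O, P, Q, R, S, U, V} — 13 in total.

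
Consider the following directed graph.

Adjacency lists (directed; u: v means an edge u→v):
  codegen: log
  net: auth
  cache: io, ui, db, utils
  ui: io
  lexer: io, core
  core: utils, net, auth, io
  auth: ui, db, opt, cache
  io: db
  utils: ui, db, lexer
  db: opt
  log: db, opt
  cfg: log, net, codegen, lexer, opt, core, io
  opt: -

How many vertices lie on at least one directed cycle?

6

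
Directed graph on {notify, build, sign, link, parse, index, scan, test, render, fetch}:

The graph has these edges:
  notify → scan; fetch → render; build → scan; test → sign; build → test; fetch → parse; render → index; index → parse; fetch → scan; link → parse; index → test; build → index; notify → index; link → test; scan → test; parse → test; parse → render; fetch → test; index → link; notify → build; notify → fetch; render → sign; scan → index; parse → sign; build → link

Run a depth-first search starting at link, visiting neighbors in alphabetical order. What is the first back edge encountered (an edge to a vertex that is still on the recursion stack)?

index→link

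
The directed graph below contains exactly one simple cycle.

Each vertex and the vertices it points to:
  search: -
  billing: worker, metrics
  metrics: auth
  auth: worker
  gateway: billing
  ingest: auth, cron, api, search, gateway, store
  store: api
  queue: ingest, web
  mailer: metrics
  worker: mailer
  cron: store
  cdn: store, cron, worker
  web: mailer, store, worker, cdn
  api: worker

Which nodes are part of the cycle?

auth, mailer, worker, metrics

DFS with gray/black marking from mailer:
mailer gray
  metrics gray
    auth gray
      worker gray
        worker→mailer: mailer is gray → back edge
Back edge closes the cycle mailer → metrics → auth → worker → mailer; its vertices are {auth, mailer, worker, metrics}.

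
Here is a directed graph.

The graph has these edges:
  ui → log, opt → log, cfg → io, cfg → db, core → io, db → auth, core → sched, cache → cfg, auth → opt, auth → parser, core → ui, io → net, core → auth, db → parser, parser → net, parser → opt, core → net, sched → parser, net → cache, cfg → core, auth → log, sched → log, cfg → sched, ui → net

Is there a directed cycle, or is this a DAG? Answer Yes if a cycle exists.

DFS with white/gray/black marking, starting from sched:
sched gray
  parser gray
    net gray
      cache gray
        cfg gray
          db gray
            db→parser: parser is gray → back edge
Back edge found, so a cycle exists: parser → net → cache → cfg → db → parser.

Yes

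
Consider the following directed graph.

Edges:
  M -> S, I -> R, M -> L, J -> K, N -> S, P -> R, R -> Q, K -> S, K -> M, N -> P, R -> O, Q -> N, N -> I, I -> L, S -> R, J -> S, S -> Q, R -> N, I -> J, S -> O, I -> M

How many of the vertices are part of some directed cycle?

9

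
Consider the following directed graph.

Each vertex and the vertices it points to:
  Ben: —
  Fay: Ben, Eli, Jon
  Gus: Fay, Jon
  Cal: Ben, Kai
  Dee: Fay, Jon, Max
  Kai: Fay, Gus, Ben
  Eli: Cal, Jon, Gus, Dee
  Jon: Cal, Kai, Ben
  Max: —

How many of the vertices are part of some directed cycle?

A vertex is on a directed cycle iff it belongs to a strongly connected component of size ≥ 2 (or has a self-loop).
The vertices on cycles are {Cal, Dee, Eli, Fay, Gus, Jon, Kai} — 7 in total.

7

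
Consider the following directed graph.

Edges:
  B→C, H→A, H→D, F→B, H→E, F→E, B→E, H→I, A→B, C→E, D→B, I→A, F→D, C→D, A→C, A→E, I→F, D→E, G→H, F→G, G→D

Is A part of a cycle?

No

A lies on a cycle iff there is a path from A back to itself.
Exploring from A, it never reaches itself; equivalently, its strongly connected component is a singleton.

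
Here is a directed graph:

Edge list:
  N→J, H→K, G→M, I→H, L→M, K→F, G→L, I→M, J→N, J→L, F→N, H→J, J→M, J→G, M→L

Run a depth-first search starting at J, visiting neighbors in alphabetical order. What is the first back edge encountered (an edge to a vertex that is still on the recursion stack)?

DFS from J (visiting neighbors in alphabetical order); mark gray on enter, black on exit:
J gray
  G gray
    L gray
      M gray
        M→L: L is gray → back edge
First back edge: M → L.

M→L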